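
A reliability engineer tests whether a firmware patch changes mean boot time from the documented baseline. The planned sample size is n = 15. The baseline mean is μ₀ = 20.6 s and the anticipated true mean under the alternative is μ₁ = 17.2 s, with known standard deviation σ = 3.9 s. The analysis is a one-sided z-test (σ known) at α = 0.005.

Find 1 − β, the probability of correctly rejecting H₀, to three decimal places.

Power ≈ 0.788

Standardized effect: d = |μ₁ − μ₀| / σ = |17.2 − 20.6| / 3.9 = 0.8718
Noncentrality parameter: δ = d·√n = 0.8718 × √15 = 3.3764
Critical value for a one-sided test at α = 0.005: z_α = 2.576.
Power = P(Z > 2.576 − δ) = Φ(0.801) = 0.7883.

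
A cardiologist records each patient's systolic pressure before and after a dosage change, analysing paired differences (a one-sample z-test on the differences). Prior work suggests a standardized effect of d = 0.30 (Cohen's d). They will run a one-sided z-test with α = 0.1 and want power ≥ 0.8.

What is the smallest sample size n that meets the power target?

n = 51

Set Φ(δ − 1.282) = 0.8; then δ − 1.282 = Φ⁻¹(0.8) = 0.842, giving δ = 2.123.
δ = d·√n ⇒ n = (δ/d)² = (2.123 / 0.30)² = 50.09.
Round up to the next whole unit.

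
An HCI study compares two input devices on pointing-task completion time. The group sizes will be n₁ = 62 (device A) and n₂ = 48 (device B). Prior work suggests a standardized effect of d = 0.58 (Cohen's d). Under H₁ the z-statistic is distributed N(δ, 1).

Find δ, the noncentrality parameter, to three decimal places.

δ = d / √(1/n₁ + 1/n₂) = 0.58 / √(1/62 + 1/48) = 3.0168

δ ≈ 3.017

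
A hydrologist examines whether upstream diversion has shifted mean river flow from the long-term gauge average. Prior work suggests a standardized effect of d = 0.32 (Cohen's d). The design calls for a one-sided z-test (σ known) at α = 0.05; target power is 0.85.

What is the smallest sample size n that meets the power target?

n = 71

Set Φ(δ − 1.645) = 0.85; then δ − 1.645 = Φ⁻¹(0.85) = 1.036, giving δ = 2.681.
δ = d·√n ⇒ n = (δ/d)² = (2.681 / 0.32)² = 70.21.
Round up to the next whole unit.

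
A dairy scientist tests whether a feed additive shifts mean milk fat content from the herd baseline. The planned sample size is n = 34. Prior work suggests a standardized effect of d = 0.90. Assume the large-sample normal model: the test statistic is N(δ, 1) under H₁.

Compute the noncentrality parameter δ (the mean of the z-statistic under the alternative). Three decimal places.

The noncentrality parameter scales effect size by the design's sample-size factor: δ = d·√n = 0.90 × √34 = 5.2479

δ ≈ 5.248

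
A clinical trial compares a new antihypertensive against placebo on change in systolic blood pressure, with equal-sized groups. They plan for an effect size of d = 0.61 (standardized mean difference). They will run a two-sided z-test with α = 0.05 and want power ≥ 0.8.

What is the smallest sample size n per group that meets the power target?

Set Φ(δ − 1.960) = 0.8; then δ − 1.960 = Φ⁻¹(0.8) = 0.842, giving δ = 2.802.
(The Φ(−δ − z_{α/2}) term is vanishingly small for δ > 0 and is dropped in the standard sample-size formula.)
δ = d·√(n/2) ⇒ n = 2(δ/d)² = 2 × (2.802 / 0.61)² = 42.19.
Rounding up, n = 43 per group.

n = 43 per group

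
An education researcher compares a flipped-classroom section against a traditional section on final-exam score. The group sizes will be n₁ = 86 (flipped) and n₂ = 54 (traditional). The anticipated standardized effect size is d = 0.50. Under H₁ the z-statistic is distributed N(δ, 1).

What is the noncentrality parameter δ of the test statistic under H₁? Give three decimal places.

δ = d / √(1/n₁ + 1/n₂) = 0.50 / √(1/86 + 1/54) = 2.8797

δ ≈ 2.880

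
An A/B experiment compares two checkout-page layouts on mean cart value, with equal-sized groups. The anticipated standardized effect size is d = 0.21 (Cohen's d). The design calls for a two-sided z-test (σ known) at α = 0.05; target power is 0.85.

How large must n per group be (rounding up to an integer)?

Set Φ(δ − 1.960) = 0.85; then δ − 1.960 = Φ⁻¹(0.85) = 1.036, giving δ = 2.996.
(The Φ(−δ − z_{α/2}) term is vanishingly small for δ > 0 and is dropped in the standard sample-size formula.)
δ = d·√(n/2) ⇒ n = 2(δ/d)² = 2 × (2.996 / 0.21)² = 407.18.
Rounding up, n = 408 per group.

n = 408 per group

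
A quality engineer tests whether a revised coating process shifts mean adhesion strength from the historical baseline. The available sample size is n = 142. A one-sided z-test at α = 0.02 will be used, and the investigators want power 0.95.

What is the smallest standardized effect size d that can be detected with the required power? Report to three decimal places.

d ≈ 0.310

Need Φ(δ − 2.054) = 0.95, so δ = 2.054 + 1.645 = 3.699.
δ = d·√n ⇒ d = δ/√n = 3.699/√142 = 0.3104.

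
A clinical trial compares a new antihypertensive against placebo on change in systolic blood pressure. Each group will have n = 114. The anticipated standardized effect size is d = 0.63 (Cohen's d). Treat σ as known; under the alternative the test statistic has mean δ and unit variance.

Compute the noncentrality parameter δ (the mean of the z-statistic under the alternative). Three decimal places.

δ ≈ 4.756

The noncentrality parameter scales effect size by the design's sample-size factor: δ = d·√(n/2) = 0.63 × √(114/2) = 4.7564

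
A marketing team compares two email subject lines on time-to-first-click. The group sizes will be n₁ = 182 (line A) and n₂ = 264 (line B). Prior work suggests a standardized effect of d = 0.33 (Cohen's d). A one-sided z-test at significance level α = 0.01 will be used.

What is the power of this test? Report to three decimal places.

Power ≈ 0.864

Noncentrality parameter: δ = d / √(1/n₁ + 1/n₂) = 0.33 / √(1/182 + 1/264) = 3.4252
Critical value for a one-sided test at α = 0.01: z_α = 2.326.
Power = P(Z > 2.326 − δ) = Φ(1.099) = 0.8641.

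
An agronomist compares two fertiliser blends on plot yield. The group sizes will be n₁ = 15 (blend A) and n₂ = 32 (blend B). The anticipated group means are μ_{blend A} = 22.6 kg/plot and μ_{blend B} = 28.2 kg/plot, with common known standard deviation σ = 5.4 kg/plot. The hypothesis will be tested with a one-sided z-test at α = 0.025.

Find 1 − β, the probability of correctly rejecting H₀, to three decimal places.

Standardized effect: d = |μ_{blend A} − μ_{blend B}| / σ = |22.6 − 28.2| / 5.4 = 1.0370
Noncentrality parameter: δ = d / √(1/n₁ + 1/n₂) = 1.0370 / √(1/15 + 1/32) = 3.3141
Critical value for a one-sided test at α = 0.025: z_α = 1.960.
Power = Φ(δ − 1.960) = Φ(1.354) = 0.9122.

Power ≈ 0.912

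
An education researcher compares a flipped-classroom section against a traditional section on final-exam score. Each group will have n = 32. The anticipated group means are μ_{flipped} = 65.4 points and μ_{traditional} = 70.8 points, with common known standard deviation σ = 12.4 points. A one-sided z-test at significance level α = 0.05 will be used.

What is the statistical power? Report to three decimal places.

Power ≈ 0.539

Standardized effect: d = |μ_{flipped} − μ_{traditional}| / σ = |65.4 − 70.8| / 12.4 = 0.4355
Noncentrality parameter: δ = d·√(n/2) = 0.4355 × √(32/2) = 1.7419
Critical value for a one-sided test at α = 0.05: z_α = 1.645.
Power = Φ(δ − 1.645) = Φ(0.097) = 0.5387.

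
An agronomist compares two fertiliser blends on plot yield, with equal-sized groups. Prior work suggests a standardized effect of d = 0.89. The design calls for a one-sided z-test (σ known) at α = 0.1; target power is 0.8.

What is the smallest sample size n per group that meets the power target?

Set Φ(δ − 1.282) = 0.8; then δ − 1.282 = Φ⁻¹(0.8) = 0.842, giving δ = 2.123.
δ = d·√(n/2) ⇒ n = 2(δ/d)² = 2 × (2.123 / 0.89)² = 11.38.
Rounding up, n = 12 per group.

n = 12 per group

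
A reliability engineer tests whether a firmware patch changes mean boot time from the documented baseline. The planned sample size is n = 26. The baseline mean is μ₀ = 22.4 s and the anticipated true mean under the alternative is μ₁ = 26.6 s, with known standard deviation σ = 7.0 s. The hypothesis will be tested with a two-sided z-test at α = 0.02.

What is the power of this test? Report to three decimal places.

Standardized effect: d = |μ₁ − μ₀| / σ = |26.6 − 22.4| / 7.0 = 0.6000
Noncentrality parameter: δ = d·√n = 0.6000 × √26 = 3.0594
Two-sided α = 0.02 → critical value z_{0.01} = 2.326.
Power = Φ(δ − 2.326) + Φ(−δ − 2.326) = Φ(0.733) + Φ(-5.386) = 0.7682 + 0.0000 = 0.7682.

Power ≈ 0.768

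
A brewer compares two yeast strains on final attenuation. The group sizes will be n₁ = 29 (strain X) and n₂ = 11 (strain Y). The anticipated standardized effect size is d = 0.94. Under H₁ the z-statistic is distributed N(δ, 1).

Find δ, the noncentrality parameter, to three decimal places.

δ ≈ 2.655

The noncentrality parameter scales effect size by the design's sample-size factor: δ = d / √(1/n₁ + 1/n₂) = 0.94 / √(1/29 + 1/11) = 2.6546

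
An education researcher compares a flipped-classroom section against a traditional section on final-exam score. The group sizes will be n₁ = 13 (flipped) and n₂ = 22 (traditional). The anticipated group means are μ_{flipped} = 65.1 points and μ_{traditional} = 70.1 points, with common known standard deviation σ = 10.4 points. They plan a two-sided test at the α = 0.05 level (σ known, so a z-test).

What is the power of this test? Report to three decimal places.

Power ≈ 0.279

Standardized effect: d = |μ_{flipped} − μ_{traditional}| / σ = |65.1 − 70.1| / 10.4 = 0.4808
Noncentrality parameter: δ = d / √(1/n₁ + 1/n₂) = 0.4808 / √(1/13 + 1/22) = 1.3743
Critical value for a two-sided test at α = 0.05: z_{α/2} = 1.960.
Power = Φ(δ − 1.960) + Φ(−δ − 1.960) = Φ(-0.586) + Φ(-3.334) = 0.2791 + 0.0004 = 0.2795.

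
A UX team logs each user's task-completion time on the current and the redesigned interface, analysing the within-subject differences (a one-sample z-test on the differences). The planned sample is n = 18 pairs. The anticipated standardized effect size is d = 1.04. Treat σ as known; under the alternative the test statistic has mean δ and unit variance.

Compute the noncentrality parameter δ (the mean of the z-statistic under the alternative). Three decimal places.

δ ≈ 4.412

The noncentrality parameter scales effect size by the design's sample-size factor: δ = d·√n = 1.04 × √18 = 4.4123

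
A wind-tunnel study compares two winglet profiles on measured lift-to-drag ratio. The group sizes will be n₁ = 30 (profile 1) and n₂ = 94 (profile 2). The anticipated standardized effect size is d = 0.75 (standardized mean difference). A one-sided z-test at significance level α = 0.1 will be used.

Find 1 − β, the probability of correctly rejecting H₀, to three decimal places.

Noncentrality parameter: δ = d / √(1/n₁ + 1/n₂) = 0.75 / √(1/30 + 1/94) = 3.5766
Critical value for a one-sided test at α = 0.1: z_α = 1.282.
Power = P(Z > 1.282 − δ) = Φ(2.295) = 0.9891.

Power ≈ 0.989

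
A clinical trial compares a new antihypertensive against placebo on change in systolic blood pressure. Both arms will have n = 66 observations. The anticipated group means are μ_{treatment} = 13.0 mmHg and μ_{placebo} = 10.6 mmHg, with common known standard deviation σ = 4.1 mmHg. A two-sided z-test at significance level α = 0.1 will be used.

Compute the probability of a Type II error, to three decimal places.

β ≈ 0.043

Standardized effect: d = |μ_{treatment} − μ_{placebo}| / σ = |13.0 − 10.6| / 4.1 = 0.5854
Noncentrality parameter: δ = d·√(n/2) = 0.5854 × √(66/2) = 3.3627
Two-sided α = 0.1 → critical value z_{0.05} = 1.645.
Power = Φ(δ − 1.645) + Φ(−δ − 1.645) = Φ(1.718) + Φ(-5.008) = 0.9571 + 0.0000 = 0.9571.
Type II error: β = 1 − power = 1 − 0.9571 = 0.0429.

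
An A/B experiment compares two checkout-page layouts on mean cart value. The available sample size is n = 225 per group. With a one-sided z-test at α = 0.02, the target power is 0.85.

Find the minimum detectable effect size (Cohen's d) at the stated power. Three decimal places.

d ≈ 0.291

Required noncentrality: δ = z_{0.02} + z_{0.15} = 2.054 + 1.036 = 3.090.
δ = d·√(n/2) ⇒ d = δ/√(n/2) = 3.090/√(225/2) = 0.2913.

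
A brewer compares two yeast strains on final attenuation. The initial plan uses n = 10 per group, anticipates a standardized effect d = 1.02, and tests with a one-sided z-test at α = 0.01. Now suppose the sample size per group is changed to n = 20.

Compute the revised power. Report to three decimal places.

Power ≈ 0.816

With n = 20 per group: δ = d·√(n/2) = 1.02 × √(20/2) = 3.2255. Critical value z_{0.01} = 2.326.
Revised power = P(Z > 2.326 − δ) = Φ(0.899) = 0.8157.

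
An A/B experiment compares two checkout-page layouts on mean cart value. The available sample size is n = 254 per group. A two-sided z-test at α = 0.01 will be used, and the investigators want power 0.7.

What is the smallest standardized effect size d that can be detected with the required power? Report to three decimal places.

d ≈ 0.275

Required noncentrality: δ = z_{0.005} + z_{0.30} = 2.576 + 0.524 = 3.100.
(The second rejection-region term Φ(−δ − z_{α/2}) is negligible and dropped.)
δ = d·√(n/2) ⇒ d = δ/√(n/2) = 3.100/√(254/2) = 0.2751.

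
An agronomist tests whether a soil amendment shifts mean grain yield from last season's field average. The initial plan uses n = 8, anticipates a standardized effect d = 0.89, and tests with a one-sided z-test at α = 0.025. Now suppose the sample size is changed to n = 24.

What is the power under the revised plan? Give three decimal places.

Power ≈ 0.992

With n = 24: δ = d·√n = 0.89 × √24 = 4.3601. Critical value z_{0.025} = 1.960.
Revised power = P(Z > 1.960 − δ) = Φ(2.400) = 0.9918.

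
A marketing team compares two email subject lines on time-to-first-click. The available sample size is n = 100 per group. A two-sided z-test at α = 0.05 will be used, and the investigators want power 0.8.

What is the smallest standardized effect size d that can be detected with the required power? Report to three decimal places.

d ≈ 0.396

Need Φ(δ − 1.960) = 0.8, so δ = 1.960 + 0.842 = 2.802.
(Lower-tail contribution to power is negligible for δ > 0.)
δ = d·√(n/2) ⇒ d = δ/√(n/2) = 2.802/√(100/2) = 0.3962.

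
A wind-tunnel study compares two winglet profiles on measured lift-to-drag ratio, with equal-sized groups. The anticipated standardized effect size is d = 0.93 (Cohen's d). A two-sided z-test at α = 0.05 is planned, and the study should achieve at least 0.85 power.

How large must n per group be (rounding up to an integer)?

n = 21 per group

Set Φ(δ − 1.960) = 0.85; then δ − 1.960 = Φ⁻¹(0.85) = 1.036, giving δ = 2.996.
(Ignoring the negligible lower-tail rejection probability gives the usual closed-form inversion.)
δ = d·√(n/2) ⇒ n = 2(δ/d)² = 2 × (2.996 / 0.93)² = 20.76.
Round up to the next whole unit.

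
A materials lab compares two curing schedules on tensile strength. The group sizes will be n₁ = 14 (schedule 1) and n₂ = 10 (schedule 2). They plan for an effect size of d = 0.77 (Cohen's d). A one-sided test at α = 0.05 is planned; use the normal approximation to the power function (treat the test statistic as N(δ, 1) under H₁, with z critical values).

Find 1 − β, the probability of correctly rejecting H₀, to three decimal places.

Power ≈ 0.585

Noncentrality parameter: δ = d / √(1/n₁ + 1/n₂) = 0.77 / √(1/14 + 1/10) = 1.8597
One-sided α = 0.05 → critical value z_{0.05} = 1.645.
Power = Φ(δ − 1.645) = Φ(0.215) = 0.5851.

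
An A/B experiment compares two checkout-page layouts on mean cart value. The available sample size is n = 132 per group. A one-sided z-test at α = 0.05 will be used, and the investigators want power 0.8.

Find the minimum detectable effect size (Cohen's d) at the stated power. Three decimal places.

d ≈ 0.306

Need Φ(δ − 1.645) = 0.8, so δ = 1.645 + 0.842 = 2.486.
δ = d·√(n/2) ⇒ d = δ/√(n/2) = 2.486/√(132/2) = 0.3061.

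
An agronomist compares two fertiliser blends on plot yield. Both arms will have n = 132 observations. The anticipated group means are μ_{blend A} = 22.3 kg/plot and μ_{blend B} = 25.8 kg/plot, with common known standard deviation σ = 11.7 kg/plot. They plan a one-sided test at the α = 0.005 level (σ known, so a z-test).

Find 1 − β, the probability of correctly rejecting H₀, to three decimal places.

Standardized effect: d = |μ_{blend A} − μ_{blend B}| / σ = |22.3 − 25.8| / 11.7 = 0.2991
Noncentrality parameter: δ = d·√(n/2) = 0.2991 × √(132/2) = 2.4303
Critical value for a one-sided test at α = 0.005: z_α = 2.576.
Power = P(Z > 2.576 − δ) = Φ(-0.146) = 0.4421.

Power ≈ 0.442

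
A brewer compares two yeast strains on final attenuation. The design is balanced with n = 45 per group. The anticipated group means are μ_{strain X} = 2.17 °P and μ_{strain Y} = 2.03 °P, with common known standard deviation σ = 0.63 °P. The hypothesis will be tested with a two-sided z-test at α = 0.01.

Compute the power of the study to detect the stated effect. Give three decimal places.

Power ≈ 0.064

Standardized effect: d = |μ_{strain X} − μ_{strain Y}| / σ = |2.17 − 2.03| / 0.63 = 0.2222
Noncentrality parameter: δ = d·√(n/2) = 0.2222 × √(45/2) = 1.0541
Two-sided α = 0.01 → critical value z_{0.005} = 2.576.
Power = Φ(δ − 2.576) + Φ(−δ − 2.576) = Φ(-1.522) + Φ(-3.630) = 0.0640 + 0.0001 = 0.0642.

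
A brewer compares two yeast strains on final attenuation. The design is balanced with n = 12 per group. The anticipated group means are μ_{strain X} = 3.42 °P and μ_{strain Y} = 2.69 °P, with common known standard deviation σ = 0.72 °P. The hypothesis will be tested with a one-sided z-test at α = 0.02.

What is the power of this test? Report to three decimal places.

Standardized effect: d = |μ_{strain X} − μ_{strain Y}| / σ = |3.42 − 2.69| / 0.72 = 1.0139
Noncentrality parameter: δ = d·√(n/2) = 1.0139 × √(12/2) = 2.4835
Critical value for a one-sided test at α = 0.02: z_α = 2.054.
Power = P(Z > 2.054 − δ) = Φ(0.430) = 0.6663.

Power ≈ 0.666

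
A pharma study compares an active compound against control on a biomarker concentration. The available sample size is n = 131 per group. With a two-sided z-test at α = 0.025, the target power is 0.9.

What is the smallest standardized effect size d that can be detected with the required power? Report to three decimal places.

d ≈ 0.435

Need Φ(δ − 2.241) = 0.9, so δ = 2.241 + 1.282 = 3.523.
(The second rejection-region term Φ(−δ − z_{α/2}) is negligible and dropped.)
δ = d·√(n/2) ⇒ d = δ/√(n/2) = 3.523/√(131/2) = 0.4353.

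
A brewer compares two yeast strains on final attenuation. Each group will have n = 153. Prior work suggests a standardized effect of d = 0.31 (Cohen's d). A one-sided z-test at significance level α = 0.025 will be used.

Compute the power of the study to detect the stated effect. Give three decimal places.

Power ≈ 0.774

Noncentrality parameter: δ = d·√(n/2) = 0.31 × √(153/2) = 2.7114
Critical value for a one-sided test at α = 0.025: z_α = 1.960.
Power = P(Z > 1.960 − δ) = Φ(0.751) = 0.7738.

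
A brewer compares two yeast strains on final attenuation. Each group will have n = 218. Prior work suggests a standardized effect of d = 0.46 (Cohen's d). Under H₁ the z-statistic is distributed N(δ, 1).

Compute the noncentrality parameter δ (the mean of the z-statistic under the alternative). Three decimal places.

δ ≈ 4.803

The noncentrality parameter scales effect size by the design's sample-size factor: δ = d·√(n/2) = 0.46 × √(218/2) = 4.8025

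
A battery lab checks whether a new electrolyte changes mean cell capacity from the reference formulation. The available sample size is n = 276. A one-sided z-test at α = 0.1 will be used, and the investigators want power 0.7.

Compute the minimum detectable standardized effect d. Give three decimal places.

d ≈ 0.109

Need Φ(δ − 1.282) = 0.7, so δ = 1.282 + 0.524 = 1.806.
δ = d·√n ⇒ d = δ/√n = 1.806/√276 = 0.1087.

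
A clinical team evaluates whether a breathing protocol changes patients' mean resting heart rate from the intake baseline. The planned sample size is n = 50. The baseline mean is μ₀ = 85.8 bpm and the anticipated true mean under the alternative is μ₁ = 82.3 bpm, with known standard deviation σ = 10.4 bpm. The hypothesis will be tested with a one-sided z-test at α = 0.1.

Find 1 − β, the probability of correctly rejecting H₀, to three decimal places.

Standardized effect: d = |μ₁ − μ₀| / σ = |82.3 − 85.8| / 10.4 = 0.3365
Noncentrality parameter: λ = d·√n = 0.3365 × √50 = 2.3797
Critical value for a one-sided test at α = 0.1: z_α = 1.282.
Power = Φ(λ − 1.282) = Φ(1.098) = 0.8639.

Power ≈ 0.864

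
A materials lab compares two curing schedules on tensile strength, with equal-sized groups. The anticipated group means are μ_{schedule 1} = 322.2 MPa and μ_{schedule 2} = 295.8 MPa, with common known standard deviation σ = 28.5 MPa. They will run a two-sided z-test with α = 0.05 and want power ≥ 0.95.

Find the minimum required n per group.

n = 31 per group

Standardized effect: d = |μ_{schedule 1} − μ_{schedule 2}| / σ = |322.2 − 295.8| / 28.5 = 0.9263
Set Φ(δ − 1.960) = 0.95; then δ − 1.960 = Φ⁻¹(0.95) = 1.645, giving δ = 3.605.
(For δ > 0 the lower-tail rejection region contributes negligibly to power, so the one-term inversion is standard.)
δ = d·√(n/2) ⇒ n = 2(δ/d)² = 2 × (3.605 / 0.9263)² = 30.29.
Round up to the next whole unit.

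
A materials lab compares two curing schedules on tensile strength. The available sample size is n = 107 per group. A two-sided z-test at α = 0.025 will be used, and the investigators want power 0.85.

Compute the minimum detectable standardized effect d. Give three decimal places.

d ≈ 0.448

Required noncentrality: δ = z_{0.0125} + z_{0.15} = 2.241 + 1.036 = 3.278.
(Lower-tail contribution to power is negligible for δ > 0.)
δ = d·√(n/2) ⇒ d = δ/√(n/2) = 3.278/√(107/2) = 0.4481.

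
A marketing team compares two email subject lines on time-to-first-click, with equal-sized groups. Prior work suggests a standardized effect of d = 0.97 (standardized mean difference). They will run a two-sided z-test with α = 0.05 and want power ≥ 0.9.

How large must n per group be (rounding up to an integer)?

Set Φ(δ − 1.960) = 0.9; then δ − 1.960 = Φ⁻¹(0.9) = 1.282, giving δ = 3.242.
(For δ > 0 the lower-tail rejection region contributes negligibly to power, so the one-term inversion is standard.)
δ = d·√(n/2) ⇒ n = 2(δ/d)² = 2 × (3.242 / 0.97)² = 22.33.
Rounding up, n = 23 per group.

n = 23 per group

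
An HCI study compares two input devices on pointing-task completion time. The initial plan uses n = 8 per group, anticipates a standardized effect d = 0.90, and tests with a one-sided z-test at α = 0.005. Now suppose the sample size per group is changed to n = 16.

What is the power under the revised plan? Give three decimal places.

Power ≈ 0.488

With n = 16 per group: δ = d·√(n/2) = 0.90 × √(16/2) = 2.5456. Critical value z_{0.005} = 2.576.
Revised power = P(Z > 2.576 − δ) = Φ(-0.030) = 0.4879.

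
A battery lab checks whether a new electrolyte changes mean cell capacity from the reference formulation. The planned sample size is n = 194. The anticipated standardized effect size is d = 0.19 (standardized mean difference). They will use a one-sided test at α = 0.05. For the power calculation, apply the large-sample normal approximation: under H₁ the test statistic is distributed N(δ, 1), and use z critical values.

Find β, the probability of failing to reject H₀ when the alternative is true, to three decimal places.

β ≈ 0.158

Noncentrality parameter: λ = d·√n = 0.19 × √194 = 2.6464
One-sided α = 0.05 → critical value z_{0.05} = 1.645.
Power = P(Z > 1.645 − λ) = Φ(1.002) = 0.8417.
Type II error: β = 1 − power = 1 − 0.8417 = 0.1583.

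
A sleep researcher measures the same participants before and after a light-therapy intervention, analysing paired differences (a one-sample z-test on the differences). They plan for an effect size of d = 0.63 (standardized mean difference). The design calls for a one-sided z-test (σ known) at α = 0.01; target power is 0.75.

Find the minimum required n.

n = 23

Set Φ(δ − 2.326) = 0.75; then δ − 2.326 = Φ⁻¹(0.75) = 0.674, giving δ = 3.001.
δ = d·√n ⇒ n = (δ/d)² = (3.001 / 0.63)² = 22.69.
Round up to the next whole unit.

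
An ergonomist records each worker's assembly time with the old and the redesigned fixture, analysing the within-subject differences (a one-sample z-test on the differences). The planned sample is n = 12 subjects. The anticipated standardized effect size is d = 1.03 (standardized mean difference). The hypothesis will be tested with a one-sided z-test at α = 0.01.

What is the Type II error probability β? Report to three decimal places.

β ≈ 0.107

Noncentrality parameter: δ = d·√n = 1.03 × √12 = 3.5680
Critical value for a one-sided test at α = 0.01: z_α = 2.326.
Power = Φ(δ − 2.326) = Φ(1.242) = 0.8928.
Type II error: β = 1 − power = 1 − 0.8928 = 0.1072.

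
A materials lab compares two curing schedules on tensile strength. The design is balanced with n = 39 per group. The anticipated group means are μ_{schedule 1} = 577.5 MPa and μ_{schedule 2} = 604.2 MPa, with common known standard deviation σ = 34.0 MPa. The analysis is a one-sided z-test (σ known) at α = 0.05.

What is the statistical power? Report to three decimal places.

Power ≈ 0.966

Standardized effect: d = |μ_{schedule 1} − μ_{schedule 2}| / σ = |577.5 − 604.2| / 34.0 = 0.7853
Noncentrality parameter: δ = d·√(n/2) = 0.7853 × √(39/2) = 3.4678
One-sided α = 0.05 → critical value z_{0.05} = 1.645.
Power = P(Z > 1.645 − δ) = Φ(1.823) = 0.9658.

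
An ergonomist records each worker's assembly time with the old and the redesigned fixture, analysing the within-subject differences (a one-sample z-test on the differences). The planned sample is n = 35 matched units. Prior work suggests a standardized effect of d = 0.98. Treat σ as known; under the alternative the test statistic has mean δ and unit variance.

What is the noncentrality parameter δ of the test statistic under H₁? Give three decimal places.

δ = d·√n = 0.98 × √35 = 5.7978

δ ≈ 5.798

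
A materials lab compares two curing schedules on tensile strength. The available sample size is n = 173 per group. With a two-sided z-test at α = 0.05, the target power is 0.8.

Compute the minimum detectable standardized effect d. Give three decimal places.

d ≈ 0.301

Required noncentrality: δ = z_{0.025} + z_{0.20} = 1.960 + 0.842 = 2.802.
(The second rejection-region term Φ(−δ − z_{α/2}) is negligible and dropped.)
δ = d·√(n/2) ⇒ d = δ/√(n/2) = 2.802/√(173/2) = 0.3012.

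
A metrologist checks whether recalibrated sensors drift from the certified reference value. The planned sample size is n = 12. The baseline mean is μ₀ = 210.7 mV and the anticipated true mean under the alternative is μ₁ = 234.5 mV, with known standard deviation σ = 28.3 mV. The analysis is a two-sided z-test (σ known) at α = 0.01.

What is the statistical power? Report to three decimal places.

Standardized effect: d = |μ₁ − μ₀| / σ = |234.5 − 210.7| / 28.3 = 0.8410
Noncentrality parameter: δ = d·√n = 0.8410 × √12 = 2.9133
Two-sided α = 0.01 → critical value z_{0.005} = 2.576.
Power = Φ(δ − 2.576) + Φ(−δ − 2.576) = Φ(0.337) + Φ(-5.489) = 0.6321 + 0.0000 = 0.6321.

Power ≈ 0.632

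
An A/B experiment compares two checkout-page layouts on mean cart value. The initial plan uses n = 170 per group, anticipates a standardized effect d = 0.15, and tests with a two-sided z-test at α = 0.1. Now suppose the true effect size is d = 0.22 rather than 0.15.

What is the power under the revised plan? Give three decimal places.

With d = 0.22: δ = d·√(n/2) = 0.22 × √(170/2) = 2.0283. Critical value z_{0.05} = 1.645.
Revised power = Φ(δ − 1.645) + Φ(−δ − 1.645) = Φ(0.383) + Φ(-3.673) = 0.6493 + 0.0001 = 0.6494.

Power ≈ 0.649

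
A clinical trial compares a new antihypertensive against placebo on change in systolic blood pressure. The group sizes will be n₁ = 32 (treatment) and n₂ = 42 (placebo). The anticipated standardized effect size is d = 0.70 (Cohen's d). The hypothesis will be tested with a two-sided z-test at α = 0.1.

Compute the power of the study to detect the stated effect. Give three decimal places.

Power ≈ 0.910

Noncentrality parameter: δ = d / √(1/n₁ + 1/n₂) = 0.70 / √(1/32 + 1/42) = 2.9832
Critical value for a two-sided test at α = 0.1: z_{α/2} = 1.645.
Power = Φ(δ − 1.645) + Φ(−δ − 1.645) = Φ(1.338) + Φ(-4.628) = 0.9096 + 0.0000 = 0.9096.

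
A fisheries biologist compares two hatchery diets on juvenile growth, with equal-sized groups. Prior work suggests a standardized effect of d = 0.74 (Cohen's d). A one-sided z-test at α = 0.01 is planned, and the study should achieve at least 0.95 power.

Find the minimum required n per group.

For power 0.95 need Φ(δ − z_{0.01}) = 0.95, so δ = z_{0.01} + z_{0.05} = 2.326 + 1.645 = 3.971.
δ = d·√(n/2) ⇒ n = 2(δ/d)² = 2 × (3.971 / 0.74)² = 57.60.
Rounding up, n = 58 per group.

n = 58 per group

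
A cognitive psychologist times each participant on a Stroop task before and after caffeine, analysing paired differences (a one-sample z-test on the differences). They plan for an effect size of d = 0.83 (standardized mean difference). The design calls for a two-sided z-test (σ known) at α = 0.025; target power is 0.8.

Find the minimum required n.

Set Φ(δ − 2.241) = 0.8; then δ − 2.241 = Φ⁻¹(0.8) = 0.842, giving δ = 3.083.
(Ignoring the negligible lower-tail rejection probability gives the usual closed-form inversion.)
δ = d·√n ⇒ n = (δ/d)² = (3.083 / 0.83)² = 13.80.
Round up to the next whole unit.

n = 14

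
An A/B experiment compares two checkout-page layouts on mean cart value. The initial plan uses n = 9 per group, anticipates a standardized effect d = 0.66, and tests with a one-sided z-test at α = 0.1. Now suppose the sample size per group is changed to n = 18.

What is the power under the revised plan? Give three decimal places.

Power ≈ 0.758

With n = 18 per group: δ = d·√(n/2) = 0.66 × √(18/2) = 1.9800. Critical value z_{0.1} = 1.282.
Revised power = Φ(δ − 1.282) = Φ(0.698) = 0.7576.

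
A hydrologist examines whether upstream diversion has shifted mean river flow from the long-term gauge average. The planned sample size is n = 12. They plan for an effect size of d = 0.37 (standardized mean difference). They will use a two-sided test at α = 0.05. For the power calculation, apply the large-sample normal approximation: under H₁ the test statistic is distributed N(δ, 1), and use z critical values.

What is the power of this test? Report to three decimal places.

Noncentrality parameter: δ = d·√n = 0.37 × √12 = 1.2817
Two-sided α = 0.05 → critical value z_{0.025} = 1.960.
Power = Φ(δ − 1.960) + Φ(−δ − 1.960) = Φ(-0.678) + Φ(-3.242) = 0.2488 + 0.0006 = 0.2494.

Power ≈ 0.249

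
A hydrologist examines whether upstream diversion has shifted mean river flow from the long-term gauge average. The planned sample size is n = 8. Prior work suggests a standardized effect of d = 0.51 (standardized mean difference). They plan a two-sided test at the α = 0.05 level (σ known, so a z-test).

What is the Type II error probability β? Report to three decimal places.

β ≈ 0.697

Noncentrality parameter: δ = d·√n = 0.51 × √8 = 1.4425
Critical value for a two-sided test at α = 0.05: z_{α/2} = 1.960.
Power = Φ(δ − 1.960) + Φ(−δ − 1.960) = Φ(-0.517) + Φ(-3.402) = 0.3024 + 0.0003 = 0.3027.
Type II error: β = 1 − power = 1 − 0.3027 = 0.6973.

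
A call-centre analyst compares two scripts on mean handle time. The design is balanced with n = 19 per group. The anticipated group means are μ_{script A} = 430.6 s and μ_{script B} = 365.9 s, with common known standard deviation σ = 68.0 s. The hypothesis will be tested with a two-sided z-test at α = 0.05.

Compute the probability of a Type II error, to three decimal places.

β ≈ 0.165

Standardized effect: d = |μ_{script A} − μ_{script B}| / σ = |430.6 − 365.9| / 68.0 = 0.9515
Noncentrality parameter: δ = d·√(n/2) = 0.9515 × √(19/2) = 2.9326
Critical value for a two-sided test at α = 0.05: z_{α/2} = 1.960.
Power = Φ(δ − 1.960) + Φ(−δ − 1.960) = Φ(0.973) + Φ(-4.893) = 0.8346 + 0.0000 = 0.8346.
Type II error: β = 1 − power = 1 − 0.8346 = 0.1654.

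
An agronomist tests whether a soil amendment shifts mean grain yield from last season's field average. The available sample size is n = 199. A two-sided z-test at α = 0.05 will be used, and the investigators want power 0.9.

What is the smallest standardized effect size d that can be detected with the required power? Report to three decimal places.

Need Φ(δ − 1.960) = 0.9, so δ = 1.960 + 1.282 = 3.242.
(Lower-tail contribution to power is negligible for δ > 0.)
δ = d·√n ⇒ d = δ/√n = 3.242/√199 = 0.2298.

d ≈ 0.230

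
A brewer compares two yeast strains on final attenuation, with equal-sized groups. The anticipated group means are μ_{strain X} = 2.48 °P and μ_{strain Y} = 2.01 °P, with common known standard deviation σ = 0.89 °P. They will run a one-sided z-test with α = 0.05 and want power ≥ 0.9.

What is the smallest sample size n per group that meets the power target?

n = 62 per group

Standardized effect: d = |μ_{strain X} − μ_{strain Y}| / σ = |2.48 − 2.01| / 0.89 = 0.5281
For power 0.9 need Φ(δ − z_{0.05}) = 0.9, so δ = z_{0.05} + z_{0.10} = 1.645 + 1.282 = 2.926.
δ = d·√(n/2) ⇒ n = 2(δ/d)² = 2 × (2.926 / 0.5281)² = 61.42.
Rounding up, n = 62 per group.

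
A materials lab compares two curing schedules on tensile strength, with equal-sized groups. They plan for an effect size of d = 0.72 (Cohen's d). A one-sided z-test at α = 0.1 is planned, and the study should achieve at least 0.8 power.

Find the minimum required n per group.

For power 0.8 need Φ(δ − z_{0.1}) = 0.8, so δ = z_{0.1} + z_{0.20} = 1.282 + 0.842 = 2.123.
δ = d·√(n/2) ⇒ n = 2(δ/d)² = 2 × (2.123 / 0.72)² = 17.39.
Rounding up, n = 18 per group.

n = 18 per group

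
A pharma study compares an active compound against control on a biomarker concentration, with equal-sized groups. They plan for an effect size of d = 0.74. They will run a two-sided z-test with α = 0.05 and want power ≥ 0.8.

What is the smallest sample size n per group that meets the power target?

n = 29 per group

For power 0.8 need Φ(δ − z_{0.025}) = 0.8, so δ = z_{0.025} + z_{0.20} = 1.960 + 0.842 = 2.802.
(For δ > 0 the lower-tail rejection region contributes negligibly to power, so the one-term inversion is standard.)
δ = d·√(n/2) ⇒ n = 2(δ/d)² = 2 × (2.802 / 0.74)² = 28.67.
Round up to the next whole unit.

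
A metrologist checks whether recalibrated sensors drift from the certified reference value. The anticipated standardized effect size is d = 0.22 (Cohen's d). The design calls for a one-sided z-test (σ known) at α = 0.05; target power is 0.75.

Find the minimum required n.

n = 112

Set Φ(δ − 1.645) = 0.75; then δ − 1.645 = Φ⁻¹(0.75) = 0.674, giving δ = 2.319.
δ = d·√n ⇒ n = (δ/d)² = (2.319 / 0.22)² = 111.14.
Round up to the next whole unit.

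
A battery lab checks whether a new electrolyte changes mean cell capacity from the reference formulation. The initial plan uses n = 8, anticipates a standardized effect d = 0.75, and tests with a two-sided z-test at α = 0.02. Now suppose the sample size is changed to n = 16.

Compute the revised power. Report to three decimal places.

Power ≈ 0.750

With n = 16: δ = d·√n = 0.75 × √16 = 3.0000. Critical value z_{0.01} = 2.326.
Revised power = Φ(δ − 2.326) + Φ(−δ − 2.326) = Φ(0.674) + Φ(-5.326) = 0.7497 + 0.0000 = 0.7497.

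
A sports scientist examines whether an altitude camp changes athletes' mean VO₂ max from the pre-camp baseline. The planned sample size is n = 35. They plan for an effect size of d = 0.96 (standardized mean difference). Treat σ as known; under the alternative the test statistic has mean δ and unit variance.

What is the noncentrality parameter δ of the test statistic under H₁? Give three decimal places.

δ = d·√n = 0.96 × √35 = 5.6794

δ ≈ 5.679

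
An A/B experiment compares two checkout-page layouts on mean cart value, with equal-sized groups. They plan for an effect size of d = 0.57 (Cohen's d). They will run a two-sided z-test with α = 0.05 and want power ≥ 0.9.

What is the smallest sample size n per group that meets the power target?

n = 65 per group

Set Φ(δ − 1.960) = 0.9; then δ − 1.960 = Φ⁻¹(0.9) = 1.282, giving δ = 3.242.
(For δ > 0 the lower-tail rejection region contributes negligibly to power, so the one-term inversion is standard.)
δ = d·√(n/2) ⇒ n = 2(δ/d)² = 2 × (3.242 / 0.57)² = 64.68.
Rounding up, n = 65 per group.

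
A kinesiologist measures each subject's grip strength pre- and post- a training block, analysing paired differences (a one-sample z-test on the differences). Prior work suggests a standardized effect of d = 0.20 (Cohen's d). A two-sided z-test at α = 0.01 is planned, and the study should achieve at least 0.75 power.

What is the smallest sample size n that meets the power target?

n = 265

Set Φ(δ − 2.576) = 0.75; then δ − 2.576 = Φ⁻¹(0.75) = 0.674, giving δ = 3.250.
(For δ > 0 the lower-tail rejection region contributes negligibly to power, so the one-term inversion is standard.)
δ = d·√n ⇒ n = (δ/d)² = (3.250 / 0.20)² = 264.11.
Rounding up, n = 265.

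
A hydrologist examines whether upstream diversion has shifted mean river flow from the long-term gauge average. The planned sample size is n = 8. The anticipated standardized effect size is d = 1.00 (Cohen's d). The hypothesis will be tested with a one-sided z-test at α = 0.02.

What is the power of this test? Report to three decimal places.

Power ≈ 0.781

Noncentrality parameter: λ = d·√n = 1.00 × √8 = 2.8284
One-sided α = 0.02 → critical value z_{0.02} = 2.054.
Power = P(Z > 2.054 − λ) = Φ(0.775) = 0.7807.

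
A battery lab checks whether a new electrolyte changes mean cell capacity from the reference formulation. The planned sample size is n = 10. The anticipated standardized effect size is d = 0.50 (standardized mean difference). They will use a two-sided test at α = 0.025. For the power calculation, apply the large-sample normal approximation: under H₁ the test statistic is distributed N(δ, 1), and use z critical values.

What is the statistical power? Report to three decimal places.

Noncentrality parameter: δ = d·√n = 0.50 × √10 = 1.5811
Two-sided α = 0.025 → critical value z_{0.0125} = 2.241.
Power = Φ(δ − 2.241) + Φ(−δ − 2.241) = Φ(-0.660) + Φ(-3.823) = 0.2545 + 0.0001 = 0.2546.

Power ≈ 0.255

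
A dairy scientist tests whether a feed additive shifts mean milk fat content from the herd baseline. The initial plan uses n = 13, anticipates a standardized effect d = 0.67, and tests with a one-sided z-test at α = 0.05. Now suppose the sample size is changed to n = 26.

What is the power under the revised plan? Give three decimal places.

Power ≈ 0.962

With n = 26: δ = d·√n = 0.67 × √26 = 3.4163. Critical value z_{0.05} = 1.645.
Revised power = Φ(δ − 1.645) = Φ(1.771) = 0.9618.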